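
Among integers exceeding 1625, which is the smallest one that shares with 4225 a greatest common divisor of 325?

1950

gcd(k, 4225) = 325 forces 325 | k; write k = 325s. Then gcd(325s, 325·13) = 325·gcd(s, 13), so need gcd(s, 13) = 1.
325s > 1625 gives s ≥ 6. The least s ≥ 6 coprime to 13 is 6, so k = 325·6 = 1950.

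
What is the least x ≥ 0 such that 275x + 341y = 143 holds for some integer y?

gcd(275, 341) = 11 (Euclid: 341 = 1·275 + 66; 275 = 4·66 + 11; 66 = 6·11 + 0), and 11 | 143.
Extended Euclid: 275·(5) + 341·(-4) = 11. Scale by 13: x₀ = 65.
General solution x = x₀ + 31t; reducing mod 31 gives x = 3 (and y = -2).

3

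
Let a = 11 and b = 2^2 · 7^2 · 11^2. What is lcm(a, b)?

max exponent per prime: 2^2 · 7^2 · 11^2 = 23716

23716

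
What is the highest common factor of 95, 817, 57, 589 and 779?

gcd(95, 817): 817 = 8·95 + 57; 95 = 1·57 + 38; 57 = 1·38 + 19; 38 = 2·19 + 0 → 19
gcd(19, 57): 57 = 3·19 + 0 → 19
gcd(19, 589): 589 = 31·19 + 0 → 19
gcd(19, 779): 779 = 41·19 + 0 → 19

19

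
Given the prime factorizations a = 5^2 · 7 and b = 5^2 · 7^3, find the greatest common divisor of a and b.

min exponent per shared prime: 5^2 · 7 = 175

175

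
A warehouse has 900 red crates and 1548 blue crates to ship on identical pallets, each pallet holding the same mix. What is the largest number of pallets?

36

900 = 2² · 3² · 5²
1548 = 2² · 3² · 43
Common: 2² · 3² = 36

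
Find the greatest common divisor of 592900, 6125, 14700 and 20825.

gcd(592900, 6125): 592900 = 96·6125 + 4900; 6125 = 1·4900 + 1225; 4900 = 4·1225 + 0 → 1225
gcd(1225, 14700): 14700 = 12·1225 + 0 → 1225
gcd(1225, 20825): 20825 = 17·1225 + 0 → 1225

1225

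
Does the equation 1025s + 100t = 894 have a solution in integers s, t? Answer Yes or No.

No

gcd(1025, 100): 1025 = 10·100 + 25; 100 = 4·25 + 0 → 25
25 does not divide 894, so a solution does not exist.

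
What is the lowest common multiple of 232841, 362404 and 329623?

2615857802684

232841 = 7 · 29 · 31 · 37; 362404 = 2² · 7² · 43²; 329623 = 7³ · 31²
lcm takes max exponent of each prime: 2² · 7³ · 29 · 31² · 37 · 43² = 2615857802684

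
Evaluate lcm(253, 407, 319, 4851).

119717829

253 = 11 · 23; 407 = 11 · 37; 319 = 11 · 29; 4851 = 3² · 7² · 11
lcm takes max exponent of each prime: 3² · 7² · 11 · 23 · 29 · 37 = 119717829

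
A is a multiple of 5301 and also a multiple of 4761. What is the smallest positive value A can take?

5301 = 3² · 19 · 31; 4761 = 3² · 23²
max exponents: 3² · 19 · 23² · 31 = 2804229

2804229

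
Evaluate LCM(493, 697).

gcd first: 697 = 1·493 + 204; 493 = 2·204 + 85; 204 = 2·85 + 34; 85 = 2·34 + 17; 34 = 2·17 + 0 → gcd = 17
lcm = 493·697/gcd = 343621/17 = 20213

20213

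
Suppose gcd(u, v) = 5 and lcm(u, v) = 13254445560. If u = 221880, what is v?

298685

u·v = gcd·lcm = 5·13254445560 = 66272227800, so v = 66272227800/221880 = 298685.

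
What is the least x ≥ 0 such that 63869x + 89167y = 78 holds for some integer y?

gcd(63869, 89167) = 13 (Euclid: 89167 = 1·63869 + 25298; 63869 = 2·25298 + 13273; 25298 = 1·13273 + 12025; 13273 = 1·12025 + 1248; 12025 = 9·1248 + 793; 1248 = 1·793 + 455; 793 = 1·455 + 338; 455 = 1·338 + 117; 338 = 2·117 + 104; 117 = 1·104 + 13; 104 = 8·13 + 0), and 13 | 78.
Extended Euclid: 63869·(786) + 89167·(-563) = 13. Scale by 6: x₀ = 4716.
General solution x = x₀ + 6859t; reducing mod 6859 gives x = 4716 (and y = -3378).

4716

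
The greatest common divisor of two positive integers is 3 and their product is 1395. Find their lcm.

465

Since gcd(u,v)·lcm(u,v) = uv, lcm = 1395/3 = 465.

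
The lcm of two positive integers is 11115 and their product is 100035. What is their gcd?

From gcd × lcm = pq: gcd = 100035 / 11115 = 9.

9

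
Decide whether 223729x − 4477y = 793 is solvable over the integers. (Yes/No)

gcd(223729, 4477): 223729 = 49·4477 + 4356; 4477 = 1·4356 + 121; 4356 = 36·121 + 0 → 121
121 does not divide 793, so a solution does not exist.

No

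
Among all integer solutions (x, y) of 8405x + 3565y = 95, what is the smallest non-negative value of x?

481

gcd(8405, 3565) = 5 (Euclid: 8405 = 2·3565 + 1275; 3565 = 2·1275 + 1015; 1275 = 1·1015 + 260; 1015 = 3·260 + 235; 260 = 1·235 + 25; 235 = 9·25 + 10; 25 = 2·10 + 5; 10 = 2·5 + 0), and 5 | 95.
Extended Euclid: 8405·(288) + 3565·(-679) = 5. Scale by 19: x₀ = 5472.
General solution x = x₀ + 713t; reducing mod 713 gives x = 481 (and y = -1134).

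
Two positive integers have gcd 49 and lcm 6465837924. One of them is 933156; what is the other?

u·v = gcd·lcm = 49·6465837924 = 316826058276, so v = 316826058276/933156 = 339521.

339521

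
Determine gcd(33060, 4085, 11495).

gcd(33060, 4085): 33060 = 8·4085 + 380; 4085 = 10·380 + 285; 380 = 1·285 + 95; 285 = 3·95 + 0 → 95
gcd(95, 11495): 11495 = 121·95 + 0 → 95

95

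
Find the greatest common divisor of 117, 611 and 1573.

gcd(117, 611): 611 = 5·117 + 26; 117 = 4·26 + 13; 26 = 2·13 + 0 → 13
gcd(13, 1573): 1573 = 121·13 + 0 → 13

13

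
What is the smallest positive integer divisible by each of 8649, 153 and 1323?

21613851

8649 = 3² · 31²; 153 = 3² · 17; 1323 = 3³ · 7²
lcm takes max exponent of each prime: 3³ · 7² · 17 · 31² = 21613851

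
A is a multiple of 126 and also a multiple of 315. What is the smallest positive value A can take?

630

gcd first: 315 = 2·126 + 63; 126 = 2·63 + 0 → gcd = 63
lcm = 126·315/gcd = 39690/63 = 630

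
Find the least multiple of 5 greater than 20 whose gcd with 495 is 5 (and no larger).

25

495 = 5·99. Any m with gcd(m, 495) = 5 is a multiple of 5, say 5s, with s coprime to 99.
Need s > 20/5, so s ≥ 5. First s ≥ 5 with gcd(s, 99) = 1 is s = 5. Thus m = 5·5 = 25.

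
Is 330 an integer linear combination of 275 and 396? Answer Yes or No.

Yes

gcd(275, 396): 396 = 1·275 + 121; 275 = 2·121 + 33; 121 = 3·33 + 22; 33 = 1·22 + 11; 22 = 2·11 + 0 → 11
11 divides 330, so a solution exists.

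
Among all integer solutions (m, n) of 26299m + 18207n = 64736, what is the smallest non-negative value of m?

gcd(26299, 18207) = 2023 (Euclid: 26299 = 1·18207 + 8092; 18207 = 2·8092 + 2023; 8092 = 4·2023 + 0), and 2023 | 64736.
Extended Euclid: 26299·(-2) + 18207·(3) = 2023. Scale by 32: m₀ = -64.
General solution m = m₀ + 9t; reducing mod 9 gives m = 8 (and n = -8).

8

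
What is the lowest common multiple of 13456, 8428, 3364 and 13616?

24127374992

13456 = 2⁴ · 29²; 8428 = 2² · 7² · 43; 3364 = 2² · 29²; 13616 = 2⁴ · 23 · 37
lcm takes max exponent of each prime: 2⁴ · 7² · 23 · 29² · 37 · 43 = 24127374992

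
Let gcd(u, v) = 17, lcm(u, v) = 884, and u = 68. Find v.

221

Using uv = gcd(u,v)·lcm(u,v) = 17·884 = 15028, we get v = 15028/68 = 221.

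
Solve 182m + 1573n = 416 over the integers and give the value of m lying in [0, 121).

106

gcd(182, 1573) = 13 (Euclid: 1573 = 8·182 + 117; 182 = 1·117 + 65; 117 = 1·65 + 52; 65 = 1·52 + 13; 52 = 4·13 + 0), and 13 | 416.
Extended Euclid: 182·(26) + 1573·(-3) = 13. Scale by 32: m₀ = 832.
General solution m = m₀ + 121t; reducing mod 121 gives m = 106 (and n = -12).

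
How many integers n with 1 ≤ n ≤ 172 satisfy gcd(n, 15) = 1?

15 = 3·5. Inclusion–exclusion on these primes:
172 − ⌊172/3⌋ − ⌊172/5⌋ + ⌊172/15⌋ = 92

92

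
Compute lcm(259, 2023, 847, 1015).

lcm(259, 2023) = 259·2023/gcd = 523957/7 = 74851
lcm(74851, 847) = 74851·847/gcd = 63398797/7 = 9056971
lcm(9056971, 1015) = 9056971·1015/gcd = 9192825565/7 = 1313260795

1313260795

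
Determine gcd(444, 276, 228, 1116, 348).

12

gcd(444, 276): 444 = 1·276 + 168; 276 = 1·168 + 108; 168 = 1·108 + 60; 108 = 1·60 + 48; 60 = 1·48 + 12; 48 = 4·12 + 0 → 12
gcd(12, 228): 228 = 19·12 + 0 → 12
gcd(12, 1116): 1116 = 93·12 + 0 → 12
gcd(12, 348): 348 = 29·12 + 0 → 12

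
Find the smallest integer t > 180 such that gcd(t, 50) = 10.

50 = 10·5. Any t with gcd(t, 50) = 10 is a multiple of 10, say 10s, with s coprime to 5.
Need s > 180/10, so s ≥ 19. First s ≥ 19 with gcd(s, 5) = 1 is s = 19. Thus t = 10·19 = 190.

190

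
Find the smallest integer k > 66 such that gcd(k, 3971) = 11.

gcd(k, 3971) = 11 forces 11 | k; write k = 11s. Then gcd(11s, 11·361) = 11·gcd(s, 361), so need gcd(s, 361) = 1.
11s > 66 gives s ≥ 7. The least s ≥ 7 coprime to 361 is 7, so k = 11·7 = 77.

77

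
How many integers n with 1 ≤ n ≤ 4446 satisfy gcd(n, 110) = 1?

1616

110 = 2·5·11. Inclusion–exclusion on these primes:
4446 − ⌊4446/2⌋ − ⌊4446/5⌋ − ⌊4446/11⌋ + ⌊4446/10⌋ + ⌊4446/22⌋ + ⌊4446/55⌋ − ⌊4446/110⌋ = 1616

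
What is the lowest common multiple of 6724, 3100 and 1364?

lcm(6724, 3100) = 6724·3100/gcd = 20844400/4 = 5211100
lcm(5211100, 1364) = 5211100·1364/gcd = 7107940400/124 = 57322100

57322100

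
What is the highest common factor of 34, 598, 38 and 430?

2

gcd(34, 598): 598 = 17·34 + 20; 34 = 1·20 + 14; 20 = 1·14 + 6; 14 = 2·6 + 2; 6 = 3·2 + 0 → 2
gcd(2, 38): 38 = 19·2 + 0 → 2
gcd(2, 430): 430 = 215·2 + 0 → 2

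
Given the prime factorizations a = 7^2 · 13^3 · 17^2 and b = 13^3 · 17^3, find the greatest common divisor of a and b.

min exponent per shared prime: 13^3 · 17^2 = 634933

634933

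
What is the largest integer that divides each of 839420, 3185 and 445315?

839420 = 2² · 5 · 19 · 47²; 3185 = 5 · 7² · 13; 445315 = 5 · 13² · 17 · 31
gcd takes min exponent of each prime: 5 = 5

5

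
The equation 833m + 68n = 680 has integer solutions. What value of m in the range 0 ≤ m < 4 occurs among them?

0

gcd(833, 68) = 17 (Euclid: 833 = 12·68 + 17; 68 = 4·17 + 0), and 17 | 680.
Extended Euclid: 833·(1) + 68·(-12) = 17. Scale by 40: m₀ = 40.
General solution m = m₀ + 4t; reducing mod 4 gives m = 0 (and n = 10).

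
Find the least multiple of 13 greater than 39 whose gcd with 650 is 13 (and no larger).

91

650 = 13·50. Any x with gcd(x, 650) = 13 is a multiple of 13, say 13s, with s coprime to 50.
Need s > 39/13, so s ≥ 4. First s ≥ 4 with gcd(s, 50) = 1 is s = 7. Thus x = 13·7 = 91.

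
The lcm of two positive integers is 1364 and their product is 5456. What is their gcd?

4

gcd·lcm = product, so gcd = 5456/1364 = 4.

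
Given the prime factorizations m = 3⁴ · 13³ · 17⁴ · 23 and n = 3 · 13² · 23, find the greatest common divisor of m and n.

min exponent per shared prime: 3 · 13² · 23 = 11661

11661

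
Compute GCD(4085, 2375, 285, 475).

gcd(4085, 2375): 4085 = 1·2375 + 1710; 2375 = 1·1710 + 665; 1710 = 2·665 + 380; 665 = 1·380 + 285; 380 = 1·285 + 95; 285 = 3·95 + 0 → 95
gcd(95, 285): 285 = 3·95 + 0 → 95
gcd(95, 475): 475 = 5·95 + 0 → 95

95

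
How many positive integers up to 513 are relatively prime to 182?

203

182 = 2·7·13. Inclusion–exclusion on these primes:
513 − ⌊513/2⌋ − ⌊513/7⌋ − ⌊513/13⌋ + ⌊513/14⌋ + ⌊513/26⌋ + ⌊513/91⌋ − ⌊513/182⌋ = 203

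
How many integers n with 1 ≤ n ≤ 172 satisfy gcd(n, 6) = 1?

57

Prime factors of 6: 2, 3. Count integers ≤ 172 divisible by none of them.
By inclusion–exclusion: 172 − ⌊172/2⌋ − ⌊172/3⌋ + ⌊172/6⌋ = 57.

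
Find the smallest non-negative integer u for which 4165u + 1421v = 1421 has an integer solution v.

Euclid: 4165 = 2·1421 + 1323; 1421 = 1·1323 + 98; 1323 = 13·98 + 49; 98 = 2·49 + 0 → gcd = 49; 1421 = 49·29.
Back-substitution yields 4165·(14) + 1421·(-41) = 49, so one solution is u = 14·29 = 406, v = -41·29 = -1189.
Solutions in u differ by 1421/49 = 29; the one in [0, 29) is 406 mod 29 = 0.

0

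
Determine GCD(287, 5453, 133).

7

287 = 7 · 41; 5453 = 7 · 19 · 41; 133 = 7 · 19
gcd takes min exponent of each prime: 7 = 7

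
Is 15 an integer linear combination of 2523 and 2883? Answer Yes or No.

Yes

By Bézout, 2523x − 2883y = 15 has integer solutions iff gcd(2523, 2883) | 15.
Euclid: 2883 = 1·2523 + 360; 2523 = 7·360 + 3; 360 = 120·3 + 0. gcd = 3; 15 mod 3 = 0. Yes.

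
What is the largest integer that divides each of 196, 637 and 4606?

49

gcd(196, 637): 637 = 3·196 + 49; 196 = 4·49 + 0 → 49
gcd(49, 4606): 4606 = 94·49 + 0 → 49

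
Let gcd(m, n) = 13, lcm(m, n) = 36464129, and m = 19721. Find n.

24037

Using mn = gcd(m,n)·lcm(m,n) = 13·36464129 = 474033677, we get n = 474033677/19721 = 24037.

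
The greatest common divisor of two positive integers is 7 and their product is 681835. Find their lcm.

97405

gcd·lcm = product, so lcm = 681835/7 = 97405.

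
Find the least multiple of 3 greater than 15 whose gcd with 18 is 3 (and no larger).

21

18 = 3·6. Any m with gcd(m, 18) = 3 is a multiple of 3, say 3s, with s coprime to 6.
Need s > 15/3, so s ≥ 6. First s ≥ 6 with gcd(s, 6) = 1 is s = 7. Thus m = 3·7 = 21.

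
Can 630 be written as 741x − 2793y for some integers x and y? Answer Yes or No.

By Bézout, 741x − 2793y = 630 has integer solutions iff gcd(741, 2793) | 630.
Euclid: 2793 = 3·741 + 570; 741 = 1·570 + 171; 570 = 3·171 + 57; 171 = 3·57 + 0. gcd = 57; 630 mod 57 = 3. No.

No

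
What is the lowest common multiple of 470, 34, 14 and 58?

1621970

470 = 2 · 5 · 47; 34 = 2 · 17; 14 = 2 · 7; 58 = 2 · 29
lcm takes max exponent of each prime: 2 · 5 · 7 · 17 · 29 · 47 = 1621970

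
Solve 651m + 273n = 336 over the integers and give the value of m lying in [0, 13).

Reduce mod 273: 651m ≡ 336 (mod 273). With g = gcd(651, 273) = 21 dividing 336, divide through: 31m ≡ 16 (mod 13).
Since gcd(31, 13) = 1, m ≡ 16·(31)⁻¹ ≡ 11 (mod 13). Smallest non-negative: 11.

11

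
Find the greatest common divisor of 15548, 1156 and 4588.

4

gcd(15548, 1156): 15548 = 13·1156 + 520; 1156 = 2·520 + 116; 520 = 4·116 + 56; 116 = 2·56 + 4; 56 = 14·4 + 0 → 4
gcd(4, 4588): 4588 = 1147·4 + 0 → 4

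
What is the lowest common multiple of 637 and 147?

1911

637 = 7² · 13; 147 = 3 · 7²
max exponents: 3 · 7² · 13 = 1911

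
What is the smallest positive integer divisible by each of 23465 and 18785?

6781385

gcd first: 23465 = 1·18785 + 4680; 18785 = 4·4680 + 65; 4680 = 72·65 + 0 → gcd = 65
lcm = 23465·18785/gcd = 440790025/65 = 6781385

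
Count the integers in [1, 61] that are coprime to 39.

38

Prime factors of 39: 3, 13. Count integers ≤ 61 divisible by none of them.
By inclusion–exclusion: 61 − ⌊61/3⌋ − ⌊61/13⌋ + ⌊61/39⌋ = 38.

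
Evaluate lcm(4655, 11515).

218785

gcd first: 11515 = 2·4655 + 2205; 4655 = 2·2205 + 245; 2205 = 9·245 + 0 → gcd = 245
lcm = 4655·11515/gcd = 53602325/245 = 218785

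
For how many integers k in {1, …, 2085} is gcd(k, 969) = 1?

1239

Prime factors of 969: 3, 17, 19. Count integers ≤ 2085 divisible by none of them.
By inclusion–exclusion: 2085 − ⌊2085/3⌋ − ⌊2085/17⌋ − ⌊2085/19⌋ + ⌊2085/51⌋ + ⌊2085/57⌋ + ⌊2085/323⌋ − ⌊2085/969⌋ = 1239.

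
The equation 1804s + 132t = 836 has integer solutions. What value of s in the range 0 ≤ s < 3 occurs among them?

2

Reduce mod 132: 1804s ≡ 836 (mod 132). With g = gcd(1804, 132) = 44 dividing 836, divide through: 41s ≡ 19 (mod 3).
Since gcd(41, 3) = 1, s ≡ 19·(41)⁻¹ ≡ 2 (mod 3). Smallest non-negative: 2.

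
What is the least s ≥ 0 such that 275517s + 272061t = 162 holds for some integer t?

gcd(275517, 272061) = 9 (Euclid: 275517 = 1·272061 + 3456; 272061 = 78·3456 + 2493; 3456 = 1·2493 + 963; 2493 = 2·963 + 567; 963 = 1·567 + 396; 567 = 1·396 + 171; 396 = 2·171 + 54; 171 = 3·54 + 9; 54 = 6·9 + 0), and 9 | 162.
Extended Euclid: 275517·(-4802) + 272061·(4863) = 9. Scale by 18: s₀ = -86436.
General solution s = s₀ + 30229k; reducing mod 30229 gives s = 4251 (and t = -4305).

4251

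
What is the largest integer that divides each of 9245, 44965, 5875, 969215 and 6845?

5

9245 = 5 · 43²; 44965 = 5 · 17 · 23²; 5875 = 5³ · 47; 969215 = 5 · 13² · 31 · 37; 6845 = 5 · 37²
gcd takes min exponent of each prime: 5 = 5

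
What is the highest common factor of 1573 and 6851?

13

1573 = 11² · 13
6851 = 13 · 17 · 31
Common: 13 = 13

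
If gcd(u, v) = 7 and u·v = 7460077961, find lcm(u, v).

gcd·lcm = product, so lcm = 7460077961/7 = 1065725423.

1065725423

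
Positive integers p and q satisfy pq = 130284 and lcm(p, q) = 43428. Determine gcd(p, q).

From gcd × lcm = pq: gcd = 130284 / 43428 = 3.

3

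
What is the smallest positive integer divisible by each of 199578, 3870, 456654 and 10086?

445117209790770

199578 = 2 · 3 · 29 · 31 · 37; 3870 = 2 · 3² · 5 · 43; 456654 = 2 · 3 · 11² · 17 · 37; 10086 = 2 · 3 · 41²
lcm takes max exponent of each prime: 2 · 3² · 5 · 11² · 17 · 29 · 31 · 37 · 41² · 43 = 445117209790770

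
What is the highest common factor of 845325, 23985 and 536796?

117

gcd(845325, 23985): 845325 = 35·23985 + 5850; 23985 = 4·5850 + 585; 5850 = 10·585 + 0 → 585
gcd(585, 536796): 536796 = 917·585 + 351; 585 = 1·351 + 234; 351 = 1·234 + 117; 234 = 2·117 + 0 → 117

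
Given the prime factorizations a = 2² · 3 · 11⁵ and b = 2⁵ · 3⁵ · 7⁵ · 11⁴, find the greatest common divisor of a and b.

175692

min exponent per shared prime: 2² · 3 · 11⁴ = 175692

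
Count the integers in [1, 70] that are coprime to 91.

55

91 = 7·13. Inclusion–exclusion on these primes:
70 − ⌊70/7⌋ − ⌊70/13⌋ + ⌊70/91⌋ = 55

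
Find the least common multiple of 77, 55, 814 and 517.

1339030

77 = 7 · 11; 55 = 5 · 11; 814 = 2 · 11 · 37; 517 = 11 · 47
lcm takes max exponent of each prime: 2 · 5 · 7 · 11 · 37 · 47 = 1339030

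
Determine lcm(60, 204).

1020

gcd first: 204 = 3·60 + 24; 60 = 2·24 + 12; 24 = 2·12 + 0 → gcd = 12
lcm = 60·204/gcd = 12240/12 = 1020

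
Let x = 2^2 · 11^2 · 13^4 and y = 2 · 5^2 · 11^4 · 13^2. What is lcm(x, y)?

max exponent per prime: 2^2 · 5^2 · 11^4 · 13^4 = 41816160100

41816160100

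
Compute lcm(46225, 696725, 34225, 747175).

52708915078466075

46225 = 5² · 43²; 696725 = 5² · 29 · 31²; 34225 = 5² · 37²; 747175 = 5² · 11² · 13 · 19
lcm takes max exponent of each prime: 5² · 11² · 13 · 19 · 29 · 31² · 37² · 43² = 52708915078466075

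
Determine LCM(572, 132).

1716

572 = 2² · 11 · 13; 132 = 2² · 3 · 11
max exponents: 2² · 3 · 11 · 13 = 1716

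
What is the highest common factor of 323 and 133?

Euclid: 323 = 2·133 + 57; 133 = 2·57 + 19; 57 = 3·19 + 0. Last nonzero remainder: 19.

19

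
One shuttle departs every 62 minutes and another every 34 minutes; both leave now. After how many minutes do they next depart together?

1054

gcd first: 62 = 1·34 + 28; 34 = 1·28 + 6; 28 = 4·6 + 4; 6 = 1·4 + 2; 4 = 2·2 + 0 → gcd = 2
lcm = 62·34/gcd = 2108/2 = 1054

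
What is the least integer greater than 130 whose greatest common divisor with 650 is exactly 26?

156

gcd(k, 650) = 26 forces 26 | k; write k = 26s. Then gcd(26s, 26·25) = 26·gcd(s, 25), so need gcd(s, 25) = 1.
26s > 130 gives s ≥ 6. The least s ≥ 6 coprime to 25 is 6, so k = 26·6 = 156.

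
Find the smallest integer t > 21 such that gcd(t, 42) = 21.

42 = 21·2. Any t with gcd(t, 42) = 21 is a multiple of 21, say 21s, with s coprime to 2.
Need s > 21/21, so s ≥ 2. First s ≥ 2 with gcd(s, 2) = 1 is s = 3. Thus t = 21·3 = 63.

63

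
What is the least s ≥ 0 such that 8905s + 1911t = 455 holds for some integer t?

gcd(8905, 1911) = 13 (Euclid: 8905 = 4·1911 + 1261; 1911 = 1·1261 + 650; 1261 = 1·650 + 611; 650 = 1·611 + 39; 611 = 15·39 + 26; 39 = 1·26 + 13; 26 = 2·13 + 0), and 13 | 455.
Extended Euclid: 8905·(-50) + 1911·(233) = 13. Scale by 35: s₀ = -1750.
General solution s = s₀ + 147k; reducing mod 147 gives s = 14 (and t = -65).

14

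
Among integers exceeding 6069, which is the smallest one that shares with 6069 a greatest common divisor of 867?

6936

6069 = 867·7. Any t with gcd(t, 6069) = 867 is a multiple of 867, say 867s, with s coprime to 7.
Need s > 6069/867, so s ≥ 8. First s ≥ 8 with gcd(s, 7) = 1 is s = 8. Thus t = 867·8 = 6936.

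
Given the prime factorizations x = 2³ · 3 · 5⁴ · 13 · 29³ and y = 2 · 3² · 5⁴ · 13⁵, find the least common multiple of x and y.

407495923965000

max exponent per prime: 2³ · 3² · 5⁴ · 13⁵ · 29³ = 407495923965000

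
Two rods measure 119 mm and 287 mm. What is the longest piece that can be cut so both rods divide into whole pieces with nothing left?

7

Euclid: 287 = 2·119 + 49; 119 = 2·49 + 21; 49 = 2·21 + 7; 21 = 3·7 + 0. Last nonzero remainder: 7.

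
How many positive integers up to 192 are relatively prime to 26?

Prime factors of 26: 2, 13. Count integers ≤ 192 divisible by none of them.
By inclusion–exclusion: 192 − ⌊192/2⌋ − ⌊192/13⌋ + ⌊192/26⌋ = 89.

89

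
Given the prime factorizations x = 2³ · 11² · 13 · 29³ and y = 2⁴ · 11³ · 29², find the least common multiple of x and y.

6752045872

max exponent per prime: 2⁴ · 11³ · 13 · 29³ = 6752045872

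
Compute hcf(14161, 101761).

1

Euclid: 101761 = 7·14161 + 2634; 14161 = 5·2634 + 991; 2634 = 2·991 + 652; 991 = 1·652 + 339; 652 = 1·339 + 313; 339 = 1·313 + 26; 313 = 12·26 + 1; 26 = 26·1 + 0. Last nonzero remainder: 1.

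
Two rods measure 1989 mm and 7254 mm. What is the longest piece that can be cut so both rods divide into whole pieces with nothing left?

Euclid: 7254 = 3·1989 + 1287; 1989 = 1·1287 + 702; 1287 = 1·702 + 585; 702 = 1·585 + 117; 585 = 5·117 + 0. Last nonzero remainder: 117.

117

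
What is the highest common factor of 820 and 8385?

5

Euclid: 8385 = 10·820 + 185; 820 = 4·185 + 80; 185 = 2·80 + 25; 80 = 3·25 + 5; 25 = 5·5 + 0. Last nonzero remainder: 5.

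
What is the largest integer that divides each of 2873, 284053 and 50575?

17

gcd(2873, 284053): 284053 = 98·2873 + 2499; 2873 = 1·2499 + 374; 2499 = 6·374 + 255; 374 = 1·255 + 119; 255 = 2·119 + 17; 119 = 7·17 + 0 → 17
gcd(17, 50575): 50575 = 2975·17 + 0 → 17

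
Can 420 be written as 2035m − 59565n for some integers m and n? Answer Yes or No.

By Bézout, 2035m − 59565n = 420 has integer solutions iff gcd(2035, 59565) | 420.
Euclid: 59565 = 29·2035 + 550; 2035 = 3·550 + 385; 550 = 1·385 + 165; 385 = 2·165 + 55; 165 = 3·55 + 0. gcd = 55; 420 mod 55 = 35. No.

No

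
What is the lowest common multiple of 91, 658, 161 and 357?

10033842

lcm(91, 658) = 91·658/gcd = 59878/7 = 8554
lcm(8554, 161) = 8554·161/gcd = 1377194/7 = 196742
lcm(196742, 357) = 196742·357/gcd = 70236894/7 = 10033842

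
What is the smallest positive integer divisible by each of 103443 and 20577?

gcd first: 103443 = 5·20577 + 558; 20577 = 36·558 + 489; 558 = 1·489 + 69; 489 = 7·69 + 6; 69 = 11·6 + 3; 6 = 2·3 + 0 → gcd = 3
lcm = 103443·20577/gcd = 2128546611/3 = 709515537

709515537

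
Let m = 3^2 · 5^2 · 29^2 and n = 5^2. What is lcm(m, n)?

max exponent per prime: 3^2 · 5^2 · 29^2 = 189225

189225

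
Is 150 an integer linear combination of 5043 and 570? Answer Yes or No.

Yes

gcd(5043, 570): 5043 = 8·570 + 483; 570 = 1·483 + 87; 483 = 5·87 + 48; 87 = 1·48 + 39; 48 = 1·39 + 9; 39 = 4·9 + 3; 9 = 3·3 + 0 → 3
3 divides 150, so a solution exists.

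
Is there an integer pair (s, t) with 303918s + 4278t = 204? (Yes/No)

gcd(303918, 4278): 303918 = 71·4278 + 180; 4278 = 23·180 + 138; 180 = 1·138 + 42; 138 = 3·42 + 12; 42 = 3·12 + 6; 12 = 2·6 + 0 → 6
6 divides 204, so a solution exists.

Yes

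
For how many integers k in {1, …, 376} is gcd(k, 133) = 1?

133 = 7·19. Inclusion–exclusion on these primes:
376 − ⌊376/7⌋ − ⌊376/19⌋ + ⌊376/133⌋ = 306

306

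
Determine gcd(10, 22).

10 = 2 · 5
22 = 2 · 11
Common: 2 = 2

2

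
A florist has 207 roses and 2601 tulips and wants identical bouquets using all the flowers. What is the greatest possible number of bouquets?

9

207 = 3² · 23
2601 = 3² · 17²
Common: 3² = 9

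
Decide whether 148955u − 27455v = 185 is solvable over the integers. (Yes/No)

By Bézout, 148955u − 27455v = 185 has integer solutions iff gcd(148955, 27455) | 185.
Euclid: 148955 = 5·27455 + 11680; 27455 = 2·11680 + 4095; 11680 = 2·4095 + 3490; 4095 = 1·3490 + 605; 3490 = 5·605 + 465; 605 = 1·465 + 140; 465 = 3·140 + 45; 140 = 3·45 + 5; 45 = 9·5 + 0. gcd = 5; 185 mod 5 = 0. Yes.

Yes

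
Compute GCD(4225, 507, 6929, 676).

gcd(4225, 507): 4225 = 8·507 + 169; 507 = 3·169 + 0 → 169
gcd(169, 6929): 6929 = 41·169 + 0 → 169
gcd(169, 676): 676 = 4·169 + 0 → 169

169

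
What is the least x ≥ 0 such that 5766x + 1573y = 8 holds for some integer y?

Euclid: 5766 = 3·1573 + 1047; 1573 = 1·1047 + 526; 1047 = 1·526 + 521; 526 = 1·521 + 5; 521 = 104·5 + 1; 5 = 5·1 + 0 → gcd = 1; 8 = 1·8.
Back-substitution yields 5766·(314) + 1573·(-1151) = 1, so one solution is x = 314·8 = 2512, y = -1151·8 = -9208.
Solutions in x differ by 1573/1 = 1573; the one in [0, 1573) is 2512 mod 1573 = 939.

939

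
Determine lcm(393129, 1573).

393129 = 3² · 11² · 19²; 1573 = 11² · 13
max exponents: 3² · 11² · 13 · 19² = 5110677

5110677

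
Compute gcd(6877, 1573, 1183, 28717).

13

6877 = 13 · 23²; 1573 = 11² · 13; 1183 = 7 · 13²; 28717 = 13 · 47²
gcd takes min exponent of each prime: 13 = 13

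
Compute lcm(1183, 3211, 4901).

651833

1183 = 7 · 13²; 3211 = 13² · 19; 4901 = 13² · 29
lcm takes max exponent of each prime: 7 · 13² · 19 · 29 = 651833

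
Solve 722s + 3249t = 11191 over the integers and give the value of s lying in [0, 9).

2

Reduce mod 3249: 722s ≡ 11191 (mod 3249). With g = gcd(722, 3249) = 361 dividing 11191, divide through: 2s ≡ 31 (mod 9).
Since gcd(2, 9) = 1, s ≡ 31·(2)⁻¹ ≡ 2 (mod 9). Smallest non-negative: 2.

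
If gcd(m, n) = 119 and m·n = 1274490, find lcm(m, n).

10710

Since gcd(m,n)·lcm(m,n) = mn, lcm = 1274490/119 = 10710.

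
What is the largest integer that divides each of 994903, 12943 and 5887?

7

994903 = 7 · 13² · 29²; 12943 = 7 · 43²; 5887 = 7 · 29²
gcd takes min exponent of each prime: 7 = 7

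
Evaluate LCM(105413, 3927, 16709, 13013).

197156358399

105413 = 7 · 11 · 37²; 3927 = 3 · 7 · 11 · 17; 16709 = 7² · 11 · 31; 13013 = 7 · 11 · 13²
lcm takes max exponent of each prime: 3 · 7² · 11 · 13² · 17 · 31 · 37² = 197156358399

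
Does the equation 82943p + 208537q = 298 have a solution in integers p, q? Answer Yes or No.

No

gcd(82943, 208537): 208537 = 2·82943 + 42651; 82943 = 1·42651 + 40292; 42651 = 1·40292 + 2359; 40292 = 17·2359 + 189; 2359 = 12·189 + 91; 189 = 2·91 + 7; 91 = 13·7 + 0 → 7
7 does not divide 298, so a solution does not exist.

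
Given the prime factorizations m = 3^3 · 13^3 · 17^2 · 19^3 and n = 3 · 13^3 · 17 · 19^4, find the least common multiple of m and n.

max exponent per prime: 3^3 · 13^3 · 17^2 · 19^4 = 2234117794311

2234117794311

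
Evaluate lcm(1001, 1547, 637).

119119

1001 = 7 · 11 · 13; 1547 = 7 · 13 · 17; 637 = 7² · 13
lcm takes max exponent of each prime: 7² · 11 · 13 · 17 = 119119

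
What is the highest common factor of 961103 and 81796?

20449

961103 = 11² · 13² · 47
81796 = 2² · 11² · 13²
Common: 11² · 13² = 20449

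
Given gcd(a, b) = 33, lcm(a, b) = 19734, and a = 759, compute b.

Using ab = gcd(a,b)·lcm(a,b) = 33·19734 = 651222, we get b = 651222/759 = 858.

858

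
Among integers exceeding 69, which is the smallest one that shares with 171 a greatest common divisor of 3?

gcd(a, 171) = 3 forces 3 | a; write a = 3s. Then gcd(3s, 3·57) = 3·gcd(s, 57), so need gcd(s, 57) = 1.
3s > 69 gives s ≥ 24. The least s ≥ 24 coprime to 57 is 25, so a = 3·25 = 75.

75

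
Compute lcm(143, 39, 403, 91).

93093

lcm(143, 39) = 143·39/gcd = 5577/13 = 429
lcm(429, 403) = 429·403/gcd = 172887/13 = 13299
lcm(13299, 91) = 13299·91/gcd = 1210209/13 = 93093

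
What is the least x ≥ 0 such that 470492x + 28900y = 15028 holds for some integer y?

9

gcd(470492, 28900) = 1156 (Euclid: 470492 = 16·28900 + 8092; 28900 = 3·8092 + 4624; 8092 = 1·4624 + 3468; 4624 = 1·3468 + 1156; 3468 = 3·1156 + 0), and 1156 | 15028.
Extended Euclid: 470492·(-7) + 28900·(114) = 1156. Scale by 13: x₀ = -91.
General solution x = x₀ + 25t; reducing mod 25 gives x = 9 (and y = -146).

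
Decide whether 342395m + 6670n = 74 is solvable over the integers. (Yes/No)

No

By Bézout, 342395m + 6670n = 74 has integer solutions iff gcd(342395, 6670) | 74.
Euclid: 342395 = 51·6670 + 2225; 6670 = 2·2225 + 2220; 2225 = 1·2220 + 5; 2220 = 444·5 + 0. gcd = 5; 74 mod 5 = 4. No.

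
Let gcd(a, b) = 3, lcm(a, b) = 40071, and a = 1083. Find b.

Using ab = gcd(a,b)·lcm(a,b) = 3·40071 = 120213, we get b = 120213/1083 = 111.

111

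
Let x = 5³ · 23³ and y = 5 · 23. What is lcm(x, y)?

max exponent per prime: 5³ · 23³ = 1520875

1520875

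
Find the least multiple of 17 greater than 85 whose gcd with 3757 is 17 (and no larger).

3757 = 17·221. Any k with gcd(k, 3757) = 17 is a multiple of 17, say 17s, with s coprime to 221.
Need s > 85/17, so s ≥ 6. First s ≥ 6 with gcd(s, 221) = 1 is s = 6. Thus k = 17·6 = 102.

102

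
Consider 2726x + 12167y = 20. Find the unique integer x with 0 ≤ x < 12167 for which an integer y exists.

3651

Reduce mod 12167: 2726x ≡ 20 (mod 12167). With g = gcd(2726, 12167) = 1 dividing 20, divide through: 2726x ≡ 20 (mod 12167).
Since gcd(2726, 12167) = 1, x ≡ 20·(2726)⁻¹ ≡ 3651 (mod 12167). Smallest non-negative: 3651.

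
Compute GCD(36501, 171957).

3

36501 = 3 · 23³
171957 = 3 · 31 · 43²
Common: 3 = 3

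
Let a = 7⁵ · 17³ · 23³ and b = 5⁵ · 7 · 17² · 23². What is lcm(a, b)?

3139572337803125

max exponent per prime: 5⁵ · 7⁵ · 17³ · 23³ = 3139572337803125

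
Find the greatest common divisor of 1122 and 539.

1122 = 2 · 3 · 11 · 17
539 = 7² · 11
Common: 11 = 11

11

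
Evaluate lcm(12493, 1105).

1061905

gcd first: 12493 = 11·1105 + 338; 1105 = 3·338 + 91; 338 = 3·91 + 65; 91 = 1·65 + 26; 65 = 2·26 + 13; 26 = 2·13 + 0 → gcd = 13
lcm = 12493·1105/gcd = 13804765/13 = 1061905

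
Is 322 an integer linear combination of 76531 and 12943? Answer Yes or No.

By Bézout, 76531x + 12943y = 322 has integer solutions iff gcd(76531, 12943) | 322.
Euclid: 76531 = 5·12943 + 11816; 12943 = 1·11816 + 1127; 11816 = 10·1127 + 546; 1127 = 2·546 + 35; 546 = 15·35 + 21; 35 = 1·21 + 14; 21 = 1·14 + 7; 14 = 2·7 + 0. gcd = 7; 322 mod 7 = 0. Yes.

Yes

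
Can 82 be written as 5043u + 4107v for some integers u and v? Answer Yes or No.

By Bézout, 5043u + 4107v = 82 has integer solutions iff gcd(5043, 4107) | 82.
Euclid: 5043 = 1·4107 + 936; 4107 = 4·936 + 363; 936 = 2·363 + 210; 363 = 1·210 + 153; 210 = 1·153 + 57; 153 = 2·57 + 39; 57 = 1·39 + 18; 39 = 2·18 + 3; 18 = 6·3 + 0. gcd = 3; 82 mod 3 = 1. No.

No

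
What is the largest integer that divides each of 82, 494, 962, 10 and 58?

82 = 2 · 41; 494 = 2 · 13 · 19; 962 = 2 · 13 · 37; 10 = 2 · 5; 58 = 2 · 29
gcd takes min exponent of each prime: 2 = 2

2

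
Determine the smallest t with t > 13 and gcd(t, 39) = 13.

gcd(t, 39) = 13 forces 13 | t; write t = 13s. Then gcd(13s, 13·3) = 13·gcd(s, 3), so need gcd(s, 3) = 1.
13s > 13 gives s ≥ 2. The least s ≥ 2 coprime to 3 is 2, so t = 13·2 = 26.

26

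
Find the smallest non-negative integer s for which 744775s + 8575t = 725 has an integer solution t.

Reduce mod 8575: 744775s ≡ 725 (mod 8575). With g = gcd(744775, 8575) = 25 dividing 725, divide through: 29791s ≡ 29 (mod 343).
Since gcd(29791, 343) = 1, s ≡ 29·(29791)⁻¹ ≡ 20 (mod 343). Smallest non-negative: 20.

20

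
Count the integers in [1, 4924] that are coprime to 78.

Prime factors of 78: 2, 3, 13. Count integers ≤ 4924 divisible by none of them.
By inclusion–exclusion: 4924 − ⌊4924/2⌋ − ⌊4924/3⌋ − ⌊4924/13⌋ + ⌊4924/6⌋ + ⌊4924/26⌋ + ⌊4924/39⌋ − ⌊4924/78⌋ = 1515.

1515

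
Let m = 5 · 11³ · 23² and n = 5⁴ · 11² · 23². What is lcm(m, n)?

440061875

max exponent per prime: 5⁴ · 11³ · 23² = 440061875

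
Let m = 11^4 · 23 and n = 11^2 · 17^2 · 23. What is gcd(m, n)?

2783

min exponent per shared prime: 11^2 · 23 = 2783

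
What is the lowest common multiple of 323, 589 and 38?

lcm(323, 589) = 323·589/gcd = 190247/19 = 10013
lcm(10013, 38) = 10013·38/gcd = 380494/19 = 20026

20026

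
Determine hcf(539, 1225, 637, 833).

539 = 7² · 11; 1225 = 5² · 7²; 637 = 7² · 13; 833 = 7² · 17
gcd takes min exponent of each prime: 7² = 49

49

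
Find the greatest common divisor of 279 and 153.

9

Euclid: 279 = 1·153 + 126; 153 = 1·126 + 27; 126 = 4·27 + 18; 27 = 1·18 + 9; 18 = 2·9 + 0. Last nonzero remainder: 9.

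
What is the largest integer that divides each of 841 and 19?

1

841 = 29²
19 = 19
Common: 1 = 1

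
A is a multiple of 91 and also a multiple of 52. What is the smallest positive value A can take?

gcd first: 91 = 1·52 + 39; 52 = 1·39 + 13; 39 = 3·13 + 0 → gcd = 13
lcm = 91·52/gcd = 4732/13 = 364

364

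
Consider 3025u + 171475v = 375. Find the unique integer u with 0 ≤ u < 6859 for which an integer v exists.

Euclid: 171475 = 56·3025 + 2075; 3025 = 1·2075 + 950; 2075 = 2·950 + 175; 950 = 5·175 + 75; 175 = 2·75 + 25; 75 = 3·25 + 0 → gcd = 25; 375 = 25·15.
Back-substitution yields 3025·(-1984) + 171475·(35) = 25, so one solution is u = -1984·15 = -29760, v = 35·15 = 525.
Solutions in u differ by 171475/25 = 6859; the one in [0, 6859) is -29760 mod 6859 = 4535.

4535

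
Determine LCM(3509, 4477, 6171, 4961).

271480803

3509 = 11² · 29; 4477 = 11² · 37; 6171 = 3 · 11² · 17; 4961 = 11² · 41
lcm takes max exponent of each prime: 3 · 11² · 17 · 29 · 37 · 41 = 271480803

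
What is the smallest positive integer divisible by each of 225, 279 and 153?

lcm(225, 279) = 225·279/gcd = 62775/9 = 6975
lcm(6975, 153) = 6975·153/gcd = 1067175/9 = 118575

118575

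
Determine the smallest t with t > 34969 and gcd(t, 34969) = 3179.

Multiples of 3179 above 34969: 3179·12, 3179·13, … . Need the cofactor coprime to 34969/3179 = 11.
Checking s = 12, 13, … the first with gcd(s, 11) = 1 is s = 12, giving 38148.

38148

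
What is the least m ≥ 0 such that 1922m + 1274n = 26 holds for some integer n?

gcd(1922, 1274) = 2 (Euclid: 1922 = 1·1274 + 648; 1274 = 1·648 + 626; 648 = 1·626 + 22; 626 = 28·22 + 10; 22 = 2·10 + 2; 10 = 5·2 + 0), and 2 | 26.
Extended Euclid: 1922·(116) + 1274·(-175) = 2. Scale by 13: m₀ = 1508.
General solution m = m₀ + 637t; reducing mod 637 gives m = 234 (and n = -353).

234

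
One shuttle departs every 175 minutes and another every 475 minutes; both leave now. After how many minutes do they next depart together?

gcd first: 475 = 2·175 + 125; 175 = 1·125 + 50; 125 = 2·50 + 25; 50 = 2·25 + 0 → gcd = 25
lcm = 175·475/gcd = 83125/25 = 3325

3325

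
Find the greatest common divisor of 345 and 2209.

Euclid: 2209 = 6·345 + 139; 345 = 2·139 + 67; 139 = 2·67 + 5; 67 = 13·5 + 2; 5 = 2·2 + 1; 2 = 2·1 + 0. Last nonzero remainder: 1.

1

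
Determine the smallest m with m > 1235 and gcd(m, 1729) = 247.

1729 = 247·7. Any m with gcd(m, 1729) = 247 is a multiple of 247, say 247s, with s coprime to 7.
Need s > 1235/247, so s ≥ 6. First s ≥ 6 with gcd(s, 7) = 1 is s = 6. Thus m = 247·6 = 1482.

1482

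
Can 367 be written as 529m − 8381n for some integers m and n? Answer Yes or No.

Yes

gcd(529, 8381): 8381 = 15·529 + 446; 529 = 1·446 + 83; 446 = 5·83 + 31; 83 = 2·31 + 21; 31 = 1·21 + 10; 21 = 2·10 + 1; 10 = 10·1 + 0 → 1
1 divides 367, so a solution exists.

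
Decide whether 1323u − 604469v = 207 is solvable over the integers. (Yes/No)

By Bézout, 1323u − 604469v = 207 has integer solutions iff gcd(1323, 604469) | 207.
Euclid: 604469 = 456·1323 + 1181; 1323 = 1·1181 + 142; 1181 = 8·142 + 45; 142 = 3·45 + 7; 45 = 6·7 + 3; 7 = 2·3 + 1; 3 = 3·1 + 0. gcd = 1; 207 mod 1 = 0. Yes.

Yes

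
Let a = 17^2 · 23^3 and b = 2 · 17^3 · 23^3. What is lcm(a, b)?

max exponent per prime: 2 · 17^3 · 23^3 = 119552942

119552942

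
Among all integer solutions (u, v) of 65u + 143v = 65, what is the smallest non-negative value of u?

Euclid: 143 = 2·65 + 13; 65 = 5·13 + 0 → gcd = 13; 65 = 13·5.
Back-substitution yields 65·(-2) + 143·(1) = 13, so one solution is u = -2·5 = -10, v = 1·5 = 5.
Solutions in u differ by 143/13 = 11; the one in [0, 11) is -10 mod 11 = 1.

1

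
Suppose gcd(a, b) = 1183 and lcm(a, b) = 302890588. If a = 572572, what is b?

Using ab = gcd(a,b)·lcm(a,b) = 1183·302890588 = 358319565604, we get b = 358319565604/572572 = 625807.

625807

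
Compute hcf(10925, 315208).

1

Euclid: 315208 = 28·10925 + 9308; 10925 = 1·9308 + 1617; 9308 = 5·1617 + 1223; 1617 = 1·1223 + 394; 1223 = 3·394 + 41; 394 = 9·41 + 25; 41 = 1·25 + 16; 25 = 1·16 + 9; 16 = 1·9 + 7; 9 = 1·7 + 2; 7 = 3·2 + 1; 2 = 2·1 + 0. Last nonzero remainder: 1.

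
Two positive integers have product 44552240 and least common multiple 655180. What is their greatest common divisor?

68

From gcd × lcm = uv: gcd = 44552240 / 655180 = 68.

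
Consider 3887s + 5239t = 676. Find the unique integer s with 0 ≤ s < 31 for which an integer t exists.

gcd(3887, 5239) = 169 (Euclid: 5239 = 1·3887 + 1352; 3887 = 2·1352 + 1183; 1352 = 1·1183 + 169; 1183 = 7·169 + 0), and 169 | 676.
Extended Euclid: 3887·(-4) + 5239·(3) = 169. Scale by 4: s₀ = -16.
General solution s = s₀ + 31k; reducing mod 31 gives s = 15 (and t = -11).

15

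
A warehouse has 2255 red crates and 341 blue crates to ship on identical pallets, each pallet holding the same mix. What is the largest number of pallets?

11

Euclid: 2255 = 6·341 + 209; 341 = 1·209 + 132; 209 = 1·132 + 77; 132 = 1·77 + 55; 77 = 1·55 + 22; 55 = 2·22 + 11; 22 = 2·11 + 0. Last nonzero remainder: 11.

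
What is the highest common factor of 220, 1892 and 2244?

44

220 = 2² · 5 · 11; 1892 = 2² · 11 · 43; 2244 = 2² · 3 · 11 · 17
gcd takes min exponent of each prime: 2² · 11 = 44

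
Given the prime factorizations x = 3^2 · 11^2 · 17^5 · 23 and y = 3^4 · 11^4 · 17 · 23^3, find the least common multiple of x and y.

max exponent per prime: 3^4 · 11^4 · 17^5 · 23^3 = 20487259784524599

20487259784524599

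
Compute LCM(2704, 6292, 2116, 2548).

2704 = 2⁴ · 13²; 6292 = 2² · 11² · 13; 2116 = 2² · 23²; 2548 = 2² · 7² · 13
lcm takes max exponent of each prime: 2⁴ · 7² · 11² · 13² · 23² = 8480936464

8480936464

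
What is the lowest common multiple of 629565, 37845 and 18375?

629565 = 3 · 5 · 19 · 47²; 37845 = 3² · 5 · 29²; 18375 = 3 · 5³ · 7²
lcm takes max exponent of each prime: 3² · 5³ · 7² · 19 · 29² · 47² = 1945780806375

1945780806375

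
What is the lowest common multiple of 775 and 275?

8525

gcd first: 775 = 2·275 + 225; 275 = 1·225 + 50; 225 = 4·50 + 25; 50 = 2·25 + 0 → gcd = 25
lcm = 775·275/gcd = 213125/25 = 8525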